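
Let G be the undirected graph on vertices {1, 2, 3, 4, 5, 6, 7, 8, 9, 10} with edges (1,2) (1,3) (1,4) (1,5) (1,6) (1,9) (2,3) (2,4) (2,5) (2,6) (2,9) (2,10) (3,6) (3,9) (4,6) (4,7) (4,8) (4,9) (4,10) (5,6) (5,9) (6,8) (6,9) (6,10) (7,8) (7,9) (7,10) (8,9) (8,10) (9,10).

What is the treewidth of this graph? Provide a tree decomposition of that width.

The largest bag has 5 vertices, giving width 4; this decomposition certifies tw(G) ≤ 4. On the other hand G contains the 5-clique {4, 6, 8, 9, 10}. A clique must lie in a single bag of any decomposition, so no decomposition can have width below 4. Hence tw(G) = 4 exactly.

Treewidth 4.
One optimal decomposition is:
Bags: B1 = {1, 2, 4, 6, 9}  B2 = {1, 2, 5, 6, 9}  B3 = {2, 4, 6, 9, 10}  B4 = {4, 6, 8, 9, 10}  B5 = {4, 7, 8, 9, 10}  B6 = {1, 2, 3, 6, 9}
Tree: B1–B2, B1–B3, B3–B4, B4–B5, B1–B6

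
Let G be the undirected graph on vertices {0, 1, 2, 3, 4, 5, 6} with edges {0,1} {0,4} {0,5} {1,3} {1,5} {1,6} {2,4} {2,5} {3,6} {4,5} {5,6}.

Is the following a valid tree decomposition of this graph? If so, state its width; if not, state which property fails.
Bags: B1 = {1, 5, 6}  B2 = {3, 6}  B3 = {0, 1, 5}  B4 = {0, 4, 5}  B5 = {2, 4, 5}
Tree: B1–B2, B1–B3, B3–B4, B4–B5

A tree decomposition must satisfy three properties: every vertex lies in some bag; for every edge, both endpoints lie together in some bag; and for every vertex, the bags containing it form a connected subtree. Here edge (1,3) lies in no bag, so the decomposition is invalid.

No — edge (1,3) lies in no bag.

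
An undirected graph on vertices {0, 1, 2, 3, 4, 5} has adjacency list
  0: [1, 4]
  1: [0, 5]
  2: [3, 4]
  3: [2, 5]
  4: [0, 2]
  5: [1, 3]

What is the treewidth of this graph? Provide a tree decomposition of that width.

Treewidth 2.
One optimal decomposition is:
Bags: B1 = {0, 2, 4}  B2 = {0, 1, 2}  B3 = {1, 2, 5}  B4 = {2, 3, 5}
Tree: B1–B2, B2–B3, B3–B4

Every bag has size at most 3, so the width is 3 − 1 = 2 and tw(G) ≤ 2. Since 2–4–0–1–5–3–2 is a cycle in G, G is not acyclic. Forests are exactly the graphs of treewidth ≤ 1, so tw(G) ≥ 2. Hence tw(G) = 2 exactly.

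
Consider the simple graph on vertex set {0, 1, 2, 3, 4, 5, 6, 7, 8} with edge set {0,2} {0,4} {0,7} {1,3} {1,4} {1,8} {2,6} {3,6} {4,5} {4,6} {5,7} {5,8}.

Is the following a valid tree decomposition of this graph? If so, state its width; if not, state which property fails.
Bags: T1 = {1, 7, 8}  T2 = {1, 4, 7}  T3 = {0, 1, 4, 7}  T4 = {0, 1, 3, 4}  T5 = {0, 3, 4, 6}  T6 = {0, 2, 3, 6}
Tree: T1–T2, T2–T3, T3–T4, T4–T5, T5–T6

No — vertex 5 appears in no bag.

A tree decomposition must satisfy three properties: every vertex lies in some bag; for every edge, both endpoints lie together in some bag; and for every vertex, the bags containing it form a connected subtree. Here vertex 5 appears in no bag, so the decomposition is invalid.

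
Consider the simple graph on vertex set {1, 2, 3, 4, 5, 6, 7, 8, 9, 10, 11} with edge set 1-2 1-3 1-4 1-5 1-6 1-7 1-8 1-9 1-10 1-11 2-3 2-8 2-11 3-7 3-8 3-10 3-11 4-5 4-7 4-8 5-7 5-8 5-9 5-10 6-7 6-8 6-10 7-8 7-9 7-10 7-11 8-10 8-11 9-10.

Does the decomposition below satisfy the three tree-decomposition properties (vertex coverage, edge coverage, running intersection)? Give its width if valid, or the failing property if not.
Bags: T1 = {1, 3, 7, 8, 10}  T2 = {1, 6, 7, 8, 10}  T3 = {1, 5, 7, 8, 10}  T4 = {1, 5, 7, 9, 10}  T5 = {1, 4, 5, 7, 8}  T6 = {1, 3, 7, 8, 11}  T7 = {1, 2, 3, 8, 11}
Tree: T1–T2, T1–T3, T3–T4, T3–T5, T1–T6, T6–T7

Yes; width 4.

Vertex coverage: the bags together contain {1, 2, 3, 4, 5, 6, 7, 8, 9, 10, 11}, the full vertex set. Edge coverage: each edge of G has both endpoints in at least one bag. Running intersection: for every vertex, the bags containing it form a connected subtree. All three properties hold, so this is a valid tree decomposition of width max|bag| − 1 = 4, and hence tw(G) ≤ 4.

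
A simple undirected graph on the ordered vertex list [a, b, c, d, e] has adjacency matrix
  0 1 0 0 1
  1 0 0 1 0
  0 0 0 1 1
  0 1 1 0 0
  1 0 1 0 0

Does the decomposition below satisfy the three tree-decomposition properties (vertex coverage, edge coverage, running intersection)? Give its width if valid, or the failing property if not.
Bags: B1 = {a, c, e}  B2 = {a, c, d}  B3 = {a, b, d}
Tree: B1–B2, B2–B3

Checking the three conditions: (i) the bags cover all of {a, b, c, d, e}; (ii) for each edge, some bag contains both endpoints; (iii) the bags containing any fixed vertex form a subtree. All hold, so the decomposition is valid with width 3 − 1 = 2.

Yes; width 2.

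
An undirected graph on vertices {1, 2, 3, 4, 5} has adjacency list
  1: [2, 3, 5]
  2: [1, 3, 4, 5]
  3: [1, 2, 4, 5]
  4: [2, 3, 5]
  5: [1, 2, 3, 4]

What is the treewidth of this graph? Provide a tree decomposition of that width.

Each bag holds 4 vertices, so the decomposition has width 3, which upper-bounds the treewidth. Conversely, {1, 2, 3, 5} is a clique of size 4, and the vertices of any clique must share a bag in every tree decomposition; so some bag has ≥ 4 vertices and tw(G) ≥ 3. The upper and lower bounds meet at 3, so that is the treewidth.

Treewidth 3.
Bags: B1 = {1, 2, 3, 5}  B2 = {2, 3, 4, 5}
Tree: B1–B2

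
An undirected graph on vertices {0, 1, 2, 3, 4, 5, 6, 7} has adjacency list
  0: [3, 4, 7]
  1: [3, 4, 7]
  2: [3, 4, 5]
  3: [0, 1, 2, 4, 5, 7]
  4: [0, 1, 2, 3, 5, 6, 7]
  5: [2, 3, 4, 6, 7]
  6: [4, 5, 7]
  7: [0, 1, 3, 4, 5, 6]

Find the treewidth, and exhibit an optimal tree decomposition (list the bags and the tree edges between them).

Treewidth 3.
Bags: B1 = {3, 4, 5, 7}  B2 = {1, 3, 4, 7}  B3 = {0, 3, 4, 7}  B4 = {4, 5, 6, 7}  B5 = {2, 3, 4, 5}
Tree: B1–B2, B2–B3, B1–B4, B1–B5

Each bag holds 4 vertices, so the decomposition has width 3, which upper-bounds the treewidth. Conversely, {2, 3, 4, 5} is a clique of size 4, and the vertices of any clique must share a bag in every tree decomposition; so some bag has ≥ 4 vertices and tw(G) ≥ 3. Therefore the treewidth is 3.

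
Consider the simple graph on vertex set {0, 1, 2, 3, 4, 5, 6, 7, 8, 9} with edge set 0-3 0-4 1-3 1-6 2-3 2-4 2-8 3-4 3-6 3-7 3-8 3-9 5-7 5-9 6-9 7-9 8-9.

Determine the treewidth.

A width-2 tree decomposition is:
Bags: B1 = {2, 3, 8}  B2 = {3, 8, 9}  B3 = {3, 7, 9}  B4 = {2, 3, 4}  B5 = {0, 3, 4}  B6 = {5, 7, 9}  B7 = {3, 6, 9}  B8 = {1, 3, 6}
Tree: B1–B2, B2–B3, B1–B4, B4–B5, B3–B6, B3–B7, B7–B8
Each bag holds 3 vertices, so the decomposition has width 2, which upper-bounds the treewidth. On the other hand G contains the 3-clique {0, 3, 4}. A clique must lie in a single bag of any decomposition, so no decomposition can have width below 2. The upper and lower bounds meet at 2, so that is the treewidth.

2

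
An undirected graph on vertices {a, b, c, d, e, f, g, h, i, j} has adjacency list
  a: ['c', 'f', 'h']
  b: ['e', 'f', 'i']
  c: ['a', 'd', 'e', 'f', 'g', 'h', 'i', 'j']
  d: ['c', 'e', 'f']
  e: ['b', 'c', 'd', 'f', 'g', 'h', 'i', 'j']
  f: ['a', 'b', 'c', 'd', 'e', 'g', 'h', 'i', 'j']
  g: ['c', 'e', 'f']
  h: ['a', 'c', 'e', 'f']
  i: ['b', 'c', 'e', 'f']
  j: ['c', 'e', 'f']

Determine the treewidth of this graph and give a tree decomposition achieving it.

Treewidth 3.
One optimal decomposition is:
Bags: B1 = {c, e, f, j}  B2 = {c, e, f, i}  B3 = {c, e, f, g}  B4 = {c, e, f, h}  B5 = {b, e, f, i}  B6 = {c, d, e, f}  B7 = {a, c, f, h}
Tree: B1–B2, B1–B3, B2–B4, B2–B5, B2–B6, B4–B7

The largest bag has 4 vertices, giving width 3; this decomposition certifies tw(G) ≤ 3. On the other hand G contains the 4-clique {c, d, e, f}. A clique must lie in a single bag of any decomposition, so no decomposition can have width below 3. Hence tw(G) = 3 exactly.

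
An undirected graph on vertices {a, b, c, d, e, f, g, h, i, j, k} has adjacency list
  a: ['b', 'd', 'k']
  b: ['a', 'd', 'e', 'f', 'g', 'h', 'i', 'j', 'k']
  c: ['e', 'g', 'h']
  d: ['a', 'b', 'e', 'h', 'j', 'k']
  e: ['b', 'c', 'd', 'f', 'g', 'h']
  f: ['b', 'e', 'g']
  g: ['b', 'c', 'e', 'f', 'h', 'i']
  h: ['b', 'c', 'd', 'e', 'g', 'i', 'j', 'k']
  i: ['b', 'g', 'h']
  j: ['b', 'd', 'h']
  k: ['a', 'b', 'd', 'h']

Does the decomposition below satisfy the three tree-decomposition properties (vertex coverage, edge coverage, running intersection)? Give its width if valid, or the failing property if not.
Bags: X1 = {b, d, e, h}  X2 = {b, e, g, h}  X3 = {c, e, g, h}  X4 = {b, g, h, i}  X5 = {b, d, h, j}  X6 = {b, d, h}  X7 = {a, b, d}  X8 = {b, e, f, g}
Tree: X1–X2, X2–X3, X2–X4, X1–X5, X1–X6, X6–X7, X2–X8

No — vertex k appears in no bag.

A tree decomposition must satisfy three properties: every vertex lies in some bag; for every edge, both endpoints lie together in some bag; and for every vertex, the bags containing it form a connected subtree. Here vertex k appears in no bag, so the decomposition is invalid.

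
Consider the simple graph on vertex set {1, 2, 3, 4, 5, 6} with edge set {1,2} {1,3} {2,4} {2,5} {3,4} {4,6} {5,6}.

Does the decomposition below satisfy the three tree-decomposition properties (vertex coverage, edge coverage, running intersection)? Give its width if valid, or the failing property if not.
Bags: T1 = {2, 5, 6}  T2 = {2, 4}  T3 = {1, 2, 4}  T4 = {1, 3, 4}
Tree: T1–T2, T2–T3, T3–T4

No — edge (6,4) lies in no bag.

A tree decomposition must satisfy three properties: every vertex lies in some bag; for every edge, both endpoints lie together in some bag; and for every vertex, the bags containing it form a connected subtree. Here edge (6,4) lies in no bag, so the decomposition is invalid.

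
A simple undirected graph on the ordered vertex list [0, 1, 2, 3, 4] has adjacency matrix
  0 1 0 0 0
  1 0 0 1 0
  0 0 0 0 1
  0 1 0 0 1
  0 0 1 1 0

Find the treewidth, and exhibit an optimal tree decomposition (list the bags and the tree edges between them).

Treewidth 1.
One such decomposition:
Bags: B1 = {2, 4}  B2 = {3, 4}  B3 = {1, 3}  B4 = {0, 1}
Tree: B1–B2, B2–B3, B3–B4

Each bag holds 2 vertices, so the decomposition has width 1, which upper-bounds the treewidth. Any graph with an edge has treewidth ≥ 1, and G has the edge 2–4. Combining the bounds, tw(G) = 1.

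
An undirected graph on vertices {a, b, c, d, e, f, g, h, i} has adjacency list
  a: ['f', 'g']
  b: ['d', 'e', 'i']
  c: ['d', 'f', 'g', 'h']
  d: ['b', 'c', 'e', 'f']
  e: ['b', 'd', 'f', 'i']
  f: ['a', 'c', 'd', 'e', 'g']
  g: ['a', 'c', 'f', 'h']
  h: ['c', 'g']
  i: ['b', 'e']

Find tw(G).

2

A width-2 tree decomposition is:
Bags: B1 = {b, d, e}  B2 = {d, e, f}  B3 = {c, d, f}  B4 = {b, e, i}  B5 = {c, f, g}  B6 = {c, g, h}  B7 = {a, f, g}
Tree: B1–B2, B2–B3, B1–B4, B3–B5, B5–B6, B5–B7
The largest bag has 3 vertices, giving width 2; this decomposition certifies tw(G) ≤ 2. Conversely, {c, g, h} is a clique of size 3, and the vertices of any clique must share a bag in every tree decomposition; so some bag has ≥ 3 vertices and tw(G) ≥ 2. Combining the bounds, tw(G) = 2.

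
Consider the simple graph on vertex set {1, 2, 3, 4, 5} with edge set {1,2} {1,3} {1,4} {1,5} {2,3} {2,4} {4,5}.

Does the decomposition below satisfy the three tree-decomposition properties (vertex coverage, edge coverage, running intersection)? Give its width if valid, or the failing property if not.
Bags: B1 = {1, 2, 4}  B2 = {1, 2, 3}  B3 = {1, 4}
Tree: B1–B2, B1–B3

No — vertex 5 appears in no bag.

A tree decomposition must satisfy three properties: every vertex lies in some bag; for every edge, both endpoints lie together in some bag; and for every vertex, the bags containing it form a connected subtree. Here vertex 5 appears in no bag, so the decomposition is invalid.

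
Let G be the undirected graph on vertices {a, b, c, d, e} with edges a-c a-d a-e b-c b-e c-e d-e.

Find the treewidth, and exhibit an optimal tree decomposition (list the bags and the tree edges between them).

Treewidth 2.
Bags: B1 = {a, c, e}  B2 = {b, c, e}  B3 = {a, d, e}
Tree: B1–B2, B1–B3

The largest bag has 3 vertices, giving width 2; this decomposition certifies tw(G) ≤ 2. Conversely, {a, d, e} is a clique of size 3, and the vertices of any clique must share a bag in every tree decomposition; so some bag has ≥ 3 vertices and tw(G) ≥ 2. Combining the bounds, tw(G) = 2.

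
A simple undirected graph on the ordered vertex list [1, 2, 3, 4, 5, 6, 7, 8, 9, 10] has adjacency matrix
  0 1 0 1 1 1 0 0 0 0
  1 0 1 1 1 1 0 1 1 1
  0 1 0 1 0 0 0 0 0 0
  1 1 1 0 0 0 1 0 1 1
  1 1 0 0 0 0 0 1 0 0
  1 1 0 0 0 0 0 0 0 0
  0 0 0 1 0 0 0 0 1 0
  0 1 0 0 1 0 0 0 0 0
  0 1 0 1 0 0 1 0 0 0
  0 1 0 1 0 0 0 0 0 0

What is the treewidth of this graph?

2

A width-2 tree decomposition is:
Bags: B1 = {1, 2, 5}  B2 = {1, 2, 4}  B3 = {2, 4, 10}  B4 = {2, 5, 8}  B5 = {2, 3, 4}  B6 = {2, 4, 9}  B7 = {4, 7, 9}  B8 = {1, 2, 6}
Tree: B1–B2, B2–B3, B1–B4, B3–B5, B5–B6, B6–B7, B2–B8
Every bag has size at most 3, so the width is 3 − 1 = 2 and tw(G) ≤ 2. On the other hand G contains the 3-clique {2, 5, 8}. A clique must lie in a single bag of any decomposition, so no decomposition can have width below 2. Therefore the treewidth is 2.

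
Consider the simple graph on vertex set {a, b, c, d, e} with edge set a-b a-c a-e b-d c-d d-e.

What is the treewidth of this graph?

2

A width-2 tree decomposition is:
Bags: B1 = {a, b, d}  B2 = {a, c, d}  B3 = {a, d, e}
Tree: B1–B2, B2–B3
Each bag holds 3 vertices, so the decomposition has width 2, which upper-bounds the treewidth. The edges a–b–d–c–a form a cycle, so G is not a tree and its treewidth is at least 2. The upper and lower bounds meet at 2, so that is the treewidth.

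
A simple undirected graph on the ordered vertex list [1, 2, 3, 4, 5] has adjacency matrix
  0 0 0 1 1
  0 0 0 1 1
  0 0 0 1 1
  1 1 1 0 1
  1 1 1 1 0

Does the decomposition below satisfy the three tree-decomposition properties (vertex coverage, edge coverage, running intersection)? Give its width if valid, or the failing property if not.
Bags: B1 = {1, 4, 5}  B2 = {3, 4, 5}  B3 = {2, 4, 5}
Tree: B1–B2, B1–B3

Vertex coverage: the bags together contain {1, 2, 3, 4, 5}, the full vertex set. Edge coverage: each edge of G has both endpoints in at least one bag. Running intersection: for every vertex, the bags containing it form a connected subtree. All three properties hold, so this is a valid tree decomposition of width max|bag| − 1 = 2, and hence tw(G) ≤ 2.

Yes; width 2.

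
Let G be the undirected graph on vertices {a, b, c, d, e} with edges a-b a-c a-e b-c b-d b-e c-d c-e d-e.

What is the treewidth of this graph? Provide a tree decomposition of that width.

The largest bag has 4 vertices, giving width 3; this decomposition certifies tw(G) ≤ 3. Conversely, {b, c, d, e} is a clique of size 4, and the vertices of any clique must share a bag in every tree decomposition; so some bag has ≥ 4 vertices and tw(G) ≥ 3. Combining the bounds, tw(G) = 3.

Treewidth 3.
One such decomposition:
Bags: B1 = {a, b, c, e}  B2 = {b, c, d, e}
Tree: B1–B2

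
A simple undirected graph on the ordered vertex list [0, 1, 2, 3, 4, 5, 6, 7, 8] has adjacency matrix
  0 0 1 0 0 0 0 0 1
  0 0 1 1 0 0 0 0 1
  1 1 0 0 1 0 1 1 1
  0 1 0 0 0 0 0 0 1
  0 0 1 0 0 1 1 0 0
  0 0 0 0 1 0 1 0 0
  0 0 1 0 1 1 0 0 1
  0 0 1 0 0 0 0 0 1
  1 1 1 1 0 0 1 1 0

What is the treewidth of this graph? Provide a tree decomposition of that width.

Treewidth 2.
One such decomposition:
Bags: B1 = {2, 4, 6}  B2 = {4, 5, 6}  B3 = {2, 6, 8}  B4 = {1, 2, 8}  B5 = {1, 3, 8}  B6 = {2, 7, 8}  B7 = {0, 2, 8}
Tree: B1–B2, B1–B3, B3–B4, B4–B5, B4–B6, B4–B7

Every bag has size at most 3, so the width is 3 − 1 = 2 and tw(G) ≤ 2. Conversely, {0, 2, 8} is a clique of size 3, and the vertices of any clique must share a bag in every tree decomposition; so some bag has ≥ 3 vertices and tw(G) ≥ 2. Hence tw(G) = 2 exactly.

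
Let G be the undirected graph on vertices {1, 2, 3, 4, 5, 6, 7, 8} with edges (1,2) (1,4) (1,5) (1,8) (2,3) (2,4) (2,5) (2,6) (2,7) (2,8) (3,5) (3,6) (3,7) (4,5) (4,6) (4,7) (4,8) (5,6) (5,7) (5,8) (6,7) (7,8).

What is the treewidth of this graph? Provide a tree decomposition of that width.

Treewidth 4.
One optimal decomposition is:
Bags: B1 = {2, 4, 5, 7, 8}  B2 = {2, 4, 5, 6, 7}  B3 = {2, 3, 5, 6, 7}  B4 = {1, 2, 4, 5, 8}
Tree: B1–B2, B2–B3, B1–B4

Every bag has size at most 5, so the width is 5 − 1 = 4 and tw(G) ≤ 4. On the other hand G contains the 5-clique {2, 3, 5, 6, 7}. A clique must lie in a single bag of any decomposition, so no decomposition can have width below 4. Therefore the treewidth is 4.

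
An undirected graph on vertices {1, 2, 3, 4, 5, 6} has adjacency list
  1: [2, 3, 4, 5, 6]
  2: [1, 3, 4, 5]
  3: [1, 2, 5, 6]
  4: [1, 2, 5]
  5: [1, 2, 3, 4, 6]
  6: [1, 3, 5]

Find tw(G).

3

A width-3 tree decomposition is:
Bags: B1 = {1, 2, 3, 5}  B2 = {1, 3, 5, 6}  B3 = {1, 2, 4, 5}
Tree: B1–B2, B1–B3
Every bag has size at most 4, so the width is 4 − 1 = 3 and tw(G) ≤ 3. For the lower bound, the 4 vertices {1, 2, 3, 5} are pairwise adjacent, and any tree decomposition puts a clique entirely inside one bag — forcing width ≥ 3. Hence tw(G) = 3 exactly.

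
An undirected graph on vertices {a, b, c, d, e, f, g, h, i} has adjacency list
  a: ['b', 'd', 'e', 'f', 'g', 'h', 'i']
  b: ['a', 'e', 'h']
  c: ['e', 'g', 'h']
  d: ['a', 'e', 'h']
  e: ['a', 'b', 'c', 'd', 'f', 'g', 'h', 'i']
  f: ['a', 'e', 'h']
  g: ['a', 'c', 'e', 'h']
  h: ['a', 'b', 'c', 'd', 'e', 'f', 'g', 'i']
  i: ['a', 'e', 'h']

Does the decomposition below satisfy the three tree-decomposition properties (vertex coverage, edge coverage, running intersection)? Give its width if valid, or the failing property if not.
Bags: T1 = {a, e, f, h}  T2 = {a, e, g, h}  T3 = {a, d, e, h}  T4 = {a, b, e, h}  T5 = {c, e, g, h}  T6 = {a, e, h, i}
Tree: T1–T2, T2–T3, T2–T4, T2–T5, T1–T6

Yes; width 3.

Vertex coverage: the bags together contain {a, b, c, d, e, f, g, h, i}, the full vertex set. Edge coverage: each edge of G has both endpoints in at least one bag. Running intersection: for every vertex, the bags containing it form a connected subtree. All three properties hold, so this is a valid tree decomposition of width max|bag| − 1 = 3, and hence tw(G) ≤ 3.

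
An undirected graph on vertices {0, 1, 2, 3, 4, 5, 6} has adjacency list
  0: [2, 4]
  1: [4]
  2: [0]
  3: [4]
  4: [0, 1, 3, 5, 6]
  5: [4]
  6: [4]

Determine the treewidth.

1

A width-1 tree decomposition is:
Bags: B1 = {4, 6}  B2 = {3, 4}  B3 = {1, 4}  B4 = {0, 4}  B5 = {4, 5}  B6 = {0, 2}
Tree: B1–B2, B1–B3, B1–B4, B1–B5, B4–B6
Every bag has size at most 2, so the width is 2 − 1 = 1 and tw(G) ≤ 1. Since G has at least one edge (e.g. 6–4), it is not an edgeless graph, so tw(G) ≥ 1. Therefore the treewidth is 1.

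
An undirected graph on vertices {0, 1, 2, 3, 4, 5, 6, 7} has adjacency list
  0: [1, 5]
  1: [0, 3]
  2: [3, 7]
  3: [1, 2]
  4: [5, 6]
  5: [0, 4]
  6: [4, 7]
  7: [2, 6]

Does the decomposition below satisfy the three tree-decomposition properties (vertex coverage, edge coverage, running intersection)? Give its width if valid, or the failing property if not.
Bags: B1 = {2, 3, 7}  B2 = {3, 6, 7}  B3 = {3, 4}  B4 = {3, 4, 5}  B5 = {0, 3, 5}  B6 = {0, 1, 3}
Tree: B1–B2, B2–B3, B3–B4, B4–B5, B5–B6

A tree decomposition must satisfy three properties: every vertex lies in some bag; for every edge, both endpoints lie together in some bag; and for every vertex, the bags containing it form a connected subtree. Here edge (6,4) lies in no bag, so the decomposition is invalid.

No — edge (6,4) lies in no bag.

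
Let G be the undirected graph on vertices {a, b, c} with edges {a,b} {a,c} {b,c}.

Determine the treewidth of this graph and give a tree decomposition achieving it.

Treewidth 2.
One optimal decomposition is:
Bags: B1 = {a, b, c}
Tree: (single bag)

A single bag containing all 3 vertices is trivially a valid decomposition of width 2. Conversely, {a, b, c} is a clique of size 3, and the vertices of any clique must share a bag in every tree decomposition; so some bag has ≥ 3 vertices and tw(G) ≥ 2. Hence tw(G) = 2 exactly.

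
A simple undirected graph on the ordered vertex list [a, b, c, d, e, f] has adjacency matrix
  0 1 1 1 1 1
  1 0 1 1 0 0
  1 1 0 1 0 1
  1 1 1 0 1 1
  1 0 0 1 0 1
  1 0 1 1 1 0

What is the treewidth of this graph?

A width-3 tree decomposition is:
Bags: B1 = {a, d, e, f}  B2 = {a, c, d, f}  B3 = {a, b, c, d}
Tree: B1–B2, B2–B3
Each bag holds 4 vertices, so the decomposition has width 3, which upper-bounds the treewidth. On the other hand G contains the 4-clique {a, d, e, f}. A clique must lie in a single bag of any decomposition, so no decomposition can have width below 3. Hence tw(G) = 3 exactly.

3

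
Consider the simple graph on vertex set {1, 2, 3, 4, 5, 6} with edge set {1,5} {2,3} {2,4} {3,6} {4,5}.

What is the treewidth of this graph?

A width-1 tree decomposition is:
Bags: B1 = {1, 5}  B2 = {4, 5}  B3 = {2, 4}  B4 = {2, 3}  B5 = {3, 6}
Tree: B1–B2, B2–B3, B3–B4, B4–B5
Every bag has size at most 2, so the width is 2 − 1 = 1 and tw(G) ≤ 1. Any graph with an edge has treewidth ≥ 1, and G has the edge 1–5. Therefore the treewidth is 1.

1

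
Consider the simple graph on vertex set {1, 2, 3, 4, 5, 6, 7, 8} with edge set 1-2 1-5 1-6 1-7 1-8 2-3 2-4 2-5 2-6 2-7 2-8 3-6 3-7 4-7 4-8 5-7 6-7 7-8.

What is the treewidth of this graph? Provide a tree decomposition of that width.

The largest bag has 4 vertices, giving width 3; this decomposition certifies tw(G) ≤ 3. For the lower bound, the 4 vertices {1, 2, 7, 8} are pairwise adjacent, and any tree decomposition puts a clique entirely inside one bag — forcing width ≥ 3. Combining the bounds, tw(G) = 3.

Treewidth 3.
One optimal decomposition is:
Bags: B1 = {1, 2, 7, 8}  B2 = {1, 2, 6, 7}  B3 = {1, 2, 5, 7}  B4 = {2, 3, 6, 7}  B5 = {2, 4, 7, 8}
Tree: B1–B2, B1–B3, B2–B4, B1–B5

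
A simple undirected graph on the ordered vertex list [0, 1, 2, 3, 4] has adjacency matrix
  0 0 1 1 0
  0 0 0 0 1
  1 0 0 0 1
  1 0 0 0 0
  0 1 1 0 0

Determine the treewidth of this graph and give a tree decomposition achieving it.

Every bag has size at most 2, so the width is 2 − 1 = 1 and tw(G) ≤ 1. G has an edge, so its treewidth is at least 1. Combining the bounds, tw(G) = 1.

Treewidth 1.
Bags: B1 = {2, 4}  B2 = {0, 2}  B3 = {0, 3}  B4 = {1, 4}
Tree: B1–B2, B2–B3, B1–B4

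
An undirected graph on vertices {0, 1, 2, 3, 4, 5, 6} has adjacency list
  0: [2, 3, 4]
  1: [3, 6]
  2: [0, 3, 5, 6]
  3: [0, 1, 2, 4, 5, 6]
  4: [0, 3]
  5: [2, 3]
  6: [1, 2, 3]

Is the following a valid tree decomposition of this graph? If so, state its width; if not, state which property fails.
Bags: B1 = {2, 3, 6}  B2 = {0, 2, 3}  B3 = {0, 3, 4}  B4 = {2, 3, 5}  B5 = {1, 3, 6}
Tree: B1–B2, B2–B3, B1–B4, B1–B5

Yes; width 2.

Checking the three conditions: (i) the bags cover all of {0, 1, 2, 3, 4, 5, 6}; (ii) for each edge, some bag contains both endpoints; (iii) the bags containing any fixed vertex form a subtree. All hold, so the decomposition is valid with width 3 − 1 = 2.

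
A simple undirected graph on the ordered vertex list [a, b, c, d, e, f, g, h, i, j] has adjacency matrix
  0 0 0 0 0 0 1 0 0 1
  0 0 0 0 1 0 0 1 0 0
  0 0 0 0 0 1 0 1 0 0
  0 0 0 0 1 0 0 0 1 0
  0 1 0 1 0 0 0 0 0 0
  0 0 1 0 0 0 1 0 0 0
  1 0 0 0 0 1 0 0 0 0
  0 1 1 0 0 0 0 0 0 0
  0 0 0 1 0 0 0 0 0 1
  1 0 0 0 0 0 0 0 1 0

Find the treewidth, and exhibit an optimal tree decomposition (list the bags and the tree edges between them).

Every bag has size at most 3, so the width is 3 − 1 = 2 and tw(G) ≤ 2. The edges a–j–i–d–e–b–h–c–f–g–a form a cycle, so G is not a tree and its treewidth is at least 2. Therefore the treewidth is 2.

Treewidth 2.
Bags: B1 = {a, i, j}  B2 = {a, d, i}  B3 = {a, d, e}  B4 = {a, b, e}  B5 = {a, b, h}  B6 = {a, c, h}  B7 = {a, c, f}  B8 = {a, f, g}
Tree: B1–B2, B2–B3, B3–B4, B4–B5, B5–B6, B6–B7, B7–B8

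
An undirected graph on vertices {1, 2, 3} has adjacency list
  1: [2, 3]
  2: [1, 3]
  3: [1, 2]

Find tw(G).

2

A width-2 tree decomposition is:
Bags: B1 = {1, 2, 3}
Tree: (single bag)
With just one bag of size 3, the width is 3 − 1 = 2, so tw(G) ≤ 2. Conversely, {1, 2, 3} is a clique of size 3, and the vertices of any clique must share a bag in every tree decomposition; so some bag has ≥ 3 vertices and tw(G) ≥ 2. The upper and lower bounds meet at 2, so that is the treewidth.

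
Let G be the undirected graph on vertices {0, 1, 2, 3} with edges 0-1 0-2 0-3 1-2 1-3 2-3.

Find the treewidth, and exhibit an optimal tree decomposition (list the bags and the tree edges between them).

Treewidth 3.
Bags: B1 = {0, 1, 2, 3}
Tree: (single bag)

With just one bag of size 4, the width is 4 − 1 = 3, so tw(G) ≤ 3. Conversely, {0, 1, 2, 3} is a clique of size 4, and the vertices of any clique must share a bag in every tree decomposition; so some bag has ≥ 4 vertices and tw(G) ≥ 3. Hence tw(G) = 3 exactly.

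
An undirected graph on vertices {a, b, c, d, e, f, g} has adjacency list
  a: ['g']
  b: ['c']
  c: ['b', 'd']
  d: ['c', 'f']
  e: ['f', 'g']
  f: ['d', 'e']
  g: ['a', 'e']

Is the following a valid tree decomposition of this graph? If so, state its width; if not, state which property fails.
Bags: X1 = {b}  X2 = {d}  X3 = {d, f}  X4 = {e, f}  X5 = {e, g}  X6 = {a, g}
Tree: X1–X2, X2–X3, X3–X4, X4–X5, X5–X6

No — vertex c appears in no bag.

A tree decomposition must satisfy three properties: every vertex lies in some bag; for every edge, both endpoints lie together in some bag; and for every vertex, the bags containing it form a connected subtree. Here vertex c appears in no bag, so the decomposition is invalid.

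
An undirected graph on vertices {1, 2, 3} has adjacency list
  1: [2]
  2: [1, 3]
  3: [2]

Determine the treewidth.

1

A width-1 tree decomposition is:
Bags: B1 = {2, 3}  B2 = {1, 2}
Tree: B1–B2
Each bag holds 2 vertices, so the decomposition has width 1, which upper-bounds the treewidth. Since G has at least one edge (e.g. 2–3), it is not an edgeless graph, so tw(G) ≥ 1. Hence tw(G) = 1 exactly.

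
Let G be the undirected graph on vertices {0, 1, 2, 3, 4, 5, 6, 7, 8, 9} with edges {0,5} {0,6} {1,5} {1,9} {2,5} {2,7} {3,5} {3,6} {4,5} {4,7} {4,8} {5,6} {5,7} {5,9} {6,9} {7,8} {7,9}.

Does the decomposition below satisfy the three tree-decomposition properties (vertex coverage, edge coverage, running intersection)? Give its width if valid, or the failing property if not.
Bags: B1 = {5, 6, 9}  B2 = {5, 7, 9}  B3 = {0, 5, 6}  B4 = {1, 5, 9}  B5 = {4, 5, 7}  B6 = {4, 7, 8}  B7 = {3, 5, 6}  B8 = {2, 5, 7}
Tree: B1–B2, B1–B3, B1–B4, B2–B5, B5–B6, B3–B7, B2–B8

Yes; width 2.

Vertex coverage: the bags together contain {0, 1, 2, 3, 4, 5, 6, 7, 8, 9}, the full vertex set. Edge coverage: each edge of G has both endpoints in at least one bag. Running intersection: for every vertex, the bags containing it form a connected subtree. All three properties hold, so this is a valid tree decomposition of width max|bag| − 1 = 2, and hence tw(G) ≤ 2.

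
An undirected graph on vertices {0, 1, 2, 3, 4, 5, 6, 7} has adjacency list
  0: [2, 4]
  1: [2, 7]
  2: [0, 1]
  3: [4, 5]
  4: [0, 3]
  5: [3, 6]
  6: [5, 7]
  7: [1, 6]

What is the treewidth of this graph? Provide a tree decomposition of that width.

Each bag holds 3 vertices, so the decomposition has width 2, which upper-bounds the treewidth. Since 6–5–3–4–0–2–1–7–6 is a cycle in G, G is not acyclic. Forests are exactly the graphs of treewidth ≤ 1, so tw(G) ≥ 2. The upper and lower bounds meet at 2, so that is the treewidth.

Treewidth 2.
One such decomposition:
Bags: B1 = {3, 5, 6}  B2 = {3, 4, 6}  B3 = {0, 4, 6}  B4 = {0, 2, 6}  B5 = {1, 2, 6}  B6 = {1, 6, 7}
Tree: B1–B2, B2–B3, B3–B4, B4–B5, B5–B6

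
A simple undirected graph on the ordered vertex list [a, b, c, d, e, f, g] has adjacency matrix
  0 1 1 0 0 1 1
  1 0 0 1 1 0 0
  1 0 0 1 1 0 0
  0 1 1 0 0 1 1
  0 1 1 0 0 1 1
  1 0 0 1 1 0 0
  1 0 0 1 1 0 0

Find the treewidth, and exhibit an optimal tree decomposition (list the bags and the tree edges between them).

The largest bag has 4 vertices, giving width 3; this decomposition certifies tw(G) ≤ 3. For the lower bound: the 4 vertex sets {e,g}, {a,f}, {d}, {b} are disjoint, each induces a connected subgraph, and every pair is joined by at least one edge of G. Contracting each set to a single vertex therefore yields K_{4} as a minor, and since treewidth is minor-monotone, tw(G) ≥ tw(K_{4}) = 3. Combining the bounds, tw(G) = 3.

Treewidth 3.
One optimal decomposition is:
Bags: B1 = {a, d, e, g}  B2 = {a, d, e, f}  B3 = {a, b, d, e}  B4 = {a, c, d, e}
Tree: B1–B2, B2–B3, B3–B4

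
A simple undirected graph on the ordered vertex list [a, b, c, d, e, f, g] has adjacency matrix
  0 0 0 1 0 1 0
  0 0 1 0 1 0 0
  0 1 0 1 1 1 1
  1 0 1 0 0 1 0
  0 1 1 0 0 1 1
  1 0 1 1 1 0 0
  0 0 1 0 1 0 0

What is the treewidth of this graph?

A width-2 tree decomposition is:
Bags: B1 = {a, d, f}  B2 = {c, d, f}  B3 = {c, e, f}  B4 = {c, e, g}  B5 = {b, c, e}
Tree: B1–B2, B2–B3, B3–B4, B4–B5
Each bag holds 3 vertices, so the decomposition has width 2, which upper-bounds the treewidth. Conversely, {c, d, f} is a clique of size 3, and the vertices of any clique must share a bag in every tree decomposition; so some bag has ≥ 3 vertices and tw(G) ≥ 2. The upper and lower bounds meet at 2, so that is the treewidth.

2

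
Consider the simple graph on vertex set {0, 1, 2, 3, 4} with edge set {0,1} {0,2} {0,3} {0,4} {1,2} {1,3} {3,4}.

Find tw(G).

A width-2 tree decomposition is:
Bags: B1 = {0, 1, 2}  B2 = {0, 1, 3}  B3 = {0, 3, 4}
Tree: B1–B2, B2–B3
Each bag holds 3 vertices, so the decomposition has width 2, which upper-bounds the treewidth. Conversely, {0, 1, 2} is a clique of size 3, and the vertices of any clique must share a bag in every tree decomposition; so some bag has ≥ 3 vertices and tw(G) ≥ 2. The upper and lower bounds meet at 2, so that is the treewidth.

2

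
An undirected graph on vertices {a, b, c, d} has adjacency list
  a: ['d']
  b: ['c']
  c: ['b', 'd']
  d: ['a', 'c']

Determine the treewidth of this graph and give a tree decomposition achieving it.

Treewidth 1.
One optimal decomposition is:
Bags: B1 = {a, d}  B2 = {c, d}  B3 = {b, c}
Tree: B1–B2, B2–B3

Every bag has size at most 2, so the width is 2 − 1 = 1 and tw(G) ≤ 1. Any graph with an edge has treewidth ≥ 1, and G has the edge d–a. Hence tw(G) = 1 exactly.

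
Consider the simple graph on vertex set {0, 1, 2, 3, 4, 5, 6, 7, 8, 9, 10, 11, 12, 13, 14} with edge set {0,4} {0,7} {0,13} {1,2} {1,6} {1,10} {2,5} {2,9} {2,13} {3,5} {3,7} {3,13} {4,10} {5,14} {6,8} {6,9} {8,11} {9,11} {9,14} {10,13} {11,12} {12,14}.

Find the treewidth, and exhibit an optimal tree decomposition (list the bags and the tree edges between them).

Treewidth 3.
Bags: B1 = {0, 3, 4, 7}  B2 = {0, 3, 4, 13}  B3 = {3, 4, 10, 13}  B4 = {3, 5, 10, 13}  B5 = {2, 5, 10, 13}  B6 = {1, 2, 5, 10}  B7 = {1, 2, 5, 14}  B8 = {1, 2, 9, 14}  B9 = {1, 6, 9, 14}  B10 = {6, 9, 12, 14}  B11 = {6, 9, 11, 12}  B12 = {6, 8, 11, 12}
Tree: B1–B2, B2–B3, B3–B4, B4–B5, B5–B6, B6–B7, B7–B8, B8–B9, B9–B10, B10–B11, B11–B12

Each bag holds 4 vertices, so the decomposition has width 3, which upper-bounds the treewidth. For the lower bound: the 4 vertex sets {0,4,7}, {3}, {13}, {1,2,5,10} are disjoint, each induces a connected subgraph, and every pair is joined by at least one edge of G. Contracting each set to a single vertex therefore yields K_{4} as a minor, and since treewidth is minor-monotone, tw(G) ≥ tw(K_{4}) = 3. Combining the bounds, tw(G) = 3.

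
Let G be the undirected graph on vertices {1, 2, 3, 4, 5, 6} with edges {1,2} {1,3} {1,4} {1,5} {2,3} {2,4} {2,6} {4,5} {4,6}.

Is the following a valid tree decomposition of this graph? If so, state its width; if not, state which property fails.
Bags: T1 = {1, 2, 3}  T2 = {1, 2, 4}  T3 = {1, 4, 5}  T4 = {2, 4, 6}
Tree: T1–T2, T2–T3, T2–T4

Yes; width 2.

Vertex coverage: the bags together contain {1, 2, 3, 4, 5, 6}, the full vertex set. Edge coverage: each edge of G has both endpoints in at least one bag. Running intersection: for every vertex, the bags containing it form a connected subtree. All three properties hold, so this is a valid tree decomposition of width max|bag| − 1 = 2, and hence tw(G) ≤ 2.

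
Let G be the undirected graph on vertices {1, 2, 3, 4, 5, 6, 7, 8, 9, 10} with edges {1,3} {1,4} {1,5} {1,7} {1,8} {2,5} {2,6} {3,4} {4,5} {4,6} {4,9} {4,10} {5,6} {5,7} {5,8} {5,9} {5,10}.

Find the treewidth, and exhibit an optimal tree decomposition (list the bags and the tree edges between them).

Treewidth 2.
One such decomposition:
Bags: B1 = {1, 5, 8}  B2 = {1, 5, 7}  B3 = {1, 4, 5}  B4 = {4, 5, 6}  B5 = {4, 5, 9}  B6 = {4, 5, 10}  B7 = {1, 3, 4}  B8 = {2, 5, 6}
Tree: B1–B2, B2–B3, B3–B4, B3–B5, B5–B6, B3–B7, B4–B8

The largest bag has 3 vertices, giving width 2; this decomposition certifies tw(G) ≤ 2. For the lower bound, the 3 vertices {1, 3, 4} are pairwise adjacent, and any tree decomposition puts a clique entirely inside one bag — forcing width ≥ 2. Therefore the treewidth is 2.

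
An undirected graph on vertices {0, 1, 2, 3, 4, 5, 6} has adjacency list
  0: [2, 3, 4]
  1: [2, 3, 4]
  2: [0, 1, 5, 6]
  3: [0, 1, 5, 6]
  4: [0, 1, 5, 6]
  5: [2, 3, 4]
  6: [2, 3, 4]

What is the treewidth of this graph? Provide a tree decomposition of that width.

Treewidth 3.
Bags: B1 = {2, 3, 4, 5}  B2 = {0, 2, 3, 4}  B3 = {2, 3, 4, 6}  B4 = {1, 2, 3, 4}
Tree: B1–B2, B2–B3, B3–B4

Every bag has size at most 4, so the width is 4 − 1 = 3 and tw(G) ≤ 3. For the lower bound: the 4 vertex sets {4,5}, {0,2}, {3}, {6} are disjoint, each induces a connected subgraph, and every pair is joined by at least one edge of G. Contracting each set to a single vertex therefore yields K_{4} as a minor, and since treewidth is minor-monotone, tw(G) ≥ tw(K_{4}) = 3. Combining the bounds, tw(G) = 3.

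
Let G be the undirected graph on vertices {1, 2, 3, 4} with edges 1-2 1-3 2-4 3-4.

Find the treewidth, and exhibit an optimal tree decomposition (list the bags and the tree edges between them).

Each bag holds 3 vertices, so the decomposition has width 2, which upper-bounds the treewidth. For the lower bound, G contains the cycle 3–1–2–4–3, so G is not a forest; only forests have treewidth ≤ 1, hence tw(G) ≥ 2. Therefore the treewidth is 2.

Treewidth 2.
One such decomposition:
Bags: B1 = {1, 2, 3}  B2 = {2, 3, 4}
Tree: B1–B2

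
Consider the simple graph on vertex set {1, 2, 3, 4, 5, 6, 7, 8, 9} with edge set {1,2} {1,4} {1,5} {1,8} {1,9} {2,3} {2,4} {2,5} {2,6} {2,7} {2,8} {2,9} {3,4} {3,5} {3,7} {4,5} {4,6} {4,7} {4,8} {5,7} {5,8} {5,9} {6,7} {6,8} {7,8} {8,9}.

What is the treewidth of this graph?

A width-4 tree decomposition is:
Bags: B1 = {1, 2, 4, 5, 8}  B2 = {2, 4, 5, 7, 8}  B3 = {2, 4, 6, 7, 8}  B4 = {2, 3, 4, 5, 7}  B5 = {1, 2, 5, 8, 9}
Tree: B1–B2, B2–B3, B2–B4, B1–B5
Each bag holds 5 vertices, so the decomposition has width 4, which upper-bounds the treewidth. On the other hand G contains the 5-clique {1, 2, 5, 8, 9}. A clique must lie in a single bag of any decomposition, so no decomposition can have width below 4. Therefore the treewidth is 4.

4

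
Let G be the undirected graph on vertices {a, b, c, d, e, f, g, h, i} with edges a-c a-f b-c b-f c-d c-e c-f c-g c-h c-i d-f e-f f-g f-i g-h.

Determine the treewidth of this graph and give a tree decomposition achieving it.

Treewidth 2.
Bags: B1 = {c, f, i}  B2 = {b, c, f}  B3 = {c, f, g}  B4 = {c, d, f}  B5 = {c, e, f}  B6 = {c, g, h}  B7 = {a, c, f}
Tree: B1–B2, B1–B3, B3–B4, B4–B5, B3–B6, B3–B7

Every bag has size at most 3, so the width is 3 − 1 = 2 and tw(G) ≤ 2. For the lower bound, the 3 vertices {c, g, h} are pairwise adjacent, and any tree decomposition puts a clique entirely inside one bag — forcing width ≥ 2. Therefore the treewidth is 2.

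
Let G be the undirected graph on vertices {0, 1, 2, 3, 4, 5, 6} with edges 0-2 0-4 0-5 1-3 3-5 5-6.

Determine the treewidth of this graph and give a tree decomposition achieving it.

Each bag holds 2 vertices, so the decomposition has width 1, which upper-bounds the treewidth. Any graph with an edge has treewidth ≥ 1, and G has the edge 4–0. Hence tw(G) = 1 exactly.

Treewidth 1.
One such decomposition:
Bags: B1 = {0, 4}  B2 = {0, 5}  B3 = {3, 5}  B4 = {0, 2}  B5 = {1, 3}  B6 = {5, 6}
Tree: B1–B2, B2–B3, B1–B4, B3–B5, B3–B6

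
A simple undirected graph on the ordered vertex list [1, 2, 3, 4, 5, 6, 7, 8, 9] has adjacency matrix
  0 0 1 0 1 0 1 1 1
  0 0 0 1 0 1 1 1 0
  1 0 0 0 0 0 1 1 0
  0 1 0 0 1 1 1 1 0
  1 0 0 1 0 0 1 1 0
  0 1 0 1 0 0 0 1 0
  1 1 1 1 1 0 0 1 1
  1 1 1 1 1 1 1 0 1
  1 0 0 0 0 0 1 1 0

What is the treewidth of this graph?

A width-3 tree decomposition is:
Bags: B1 = {4, 5, 7, 8}  B2 = {1, 5, 7, 8}  B3 = {2, 4, 7, 8}  B4 = {1, 3, 7, 8}  B5 = {2, 4, 6, 8}  B6 = {1, 7, 8, 9}
Tree: B1–B2, B1–B3, B2–B4, B3–B5, B2–B6
Every bag has size at most 4, so the width is 4 − 1 = 3 and tw(G) ≤ 3. For the lower bound, the 4 vertices {2, 4, 6, 8} are pairwise adjacent, and any tree decomposition puts a clique entirely inside one bag — forcing width ≥ 3. The upper and lower bounds meet at 3, so that is the treewidth.

3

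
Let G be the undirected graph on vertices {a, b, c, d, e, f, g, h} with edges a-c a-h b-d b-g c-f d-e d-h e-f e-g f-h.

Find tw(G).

2

A width-2 tree decomposition is:
Bags: B1 = {a, c, h}  B2 = {c, f, h}  B3 = {d, f, h}  B4 = {d, e, f}  B5 = {b, d, e}  B6 = {b, e, g}
Tree: B1–B2, B2–B3, B3–B4, B4–B5, B5–B6
Every bag has size at most 3, so the width is 3 − 1 = 2 and tw(G) ≤ 2. The edges a–c–f–h–a form a cycle, so G is not a tree and its treewidth is at least 2. Hence tw(G) = 2 exactly.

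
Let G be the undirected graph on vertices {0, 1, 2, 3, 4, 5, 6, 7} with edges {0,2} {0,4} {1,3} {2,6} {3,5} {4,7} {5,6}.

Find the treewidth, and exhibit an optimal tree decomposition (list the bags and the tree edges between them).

Treewidth 1.
One such decomposition:
Bags: B1 = {4, 7}  B2 = {0, 4}  B3 = {0, 2}  B4 = {2, 6}  B5 = {5, 6}  B6 = {3, 5}  B7 = {1, 3}
Tree: B1–B2, B2–B3, B3–B4, B4–B5, B5–B6, B6–B7

Every bag has size at most 2, so the width is 2 − 1 = 1 and tw(G) ≤ 1. Since G has at least one edge (e.g. 7–4), it is not an edgeless graph, so tw(G) ≥ 1. Therefore the treewidth is 1.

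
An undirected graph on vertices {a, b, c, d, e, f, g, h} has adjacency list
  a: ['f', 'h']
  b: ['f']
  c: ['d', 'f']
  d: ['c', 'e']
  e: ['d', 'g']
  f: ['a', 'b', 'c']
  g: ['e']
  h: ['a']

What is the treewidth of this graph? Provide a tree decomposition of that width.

Treewidth 1.
One optimal decomposition is:
Bags: B1 = {c, d}  B2 = {c, f}  B3 = {b, f}  B4 = {a, f}  B5 = {d, e}  B6 = {e, g}  B7 = {a, h}
Tree: B1–B2, B2–B3, B2–B4, B1–B5, B5–B6, B4–B7

Each bag holds 2 vertices, so the decomposition has width 1, which upper-bounds the treewidth. G has an edge, so its treewidth is at least 1. Hence tw(G) = 1 exactly.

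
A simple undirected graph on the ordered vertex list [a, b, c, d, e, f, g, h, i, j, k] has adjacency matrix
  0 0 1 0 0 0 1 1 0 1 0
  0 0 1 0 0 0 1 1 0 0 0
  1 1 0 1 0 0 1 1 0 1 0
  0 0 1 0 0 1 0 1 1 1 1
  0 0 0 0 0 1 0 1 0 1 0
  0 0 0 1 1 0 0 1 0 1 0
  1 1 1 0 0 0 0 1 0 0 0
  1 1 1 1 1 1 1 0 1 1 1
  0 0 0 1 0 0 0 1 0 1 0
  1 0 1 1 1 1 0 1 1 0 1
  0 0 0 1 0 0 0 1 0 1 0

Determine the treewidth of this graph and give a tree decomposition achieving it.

Each bag holds 4 vertices, so the decomposition has width 3, which upper-bounds the treewidth. Conversely, {a, c, g, h} is a clique of size 4, and the vertices of any clique must share a bag in every tree decomposition; so some bag has ≥ 4 vertices and tw(G) ≥ 3. Therefore the treewidth is 3.

Treewidth 3.
One such decomposition:
Bags: B1 = {a, c, h, j}  B2 = {c, d, h, j}  B3 = {d, f, h, j}  B4 = {d, h, i, j}  B5 = {d, h, j, k}  B6 = {e, f, h, j}  B7 = {a, c, g, h}  B8 = {b, c, g, h}
Tree: B1–B2, B2–B3, B2–B4, B2–B5, B3–B6, B1–B7, B7–B8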